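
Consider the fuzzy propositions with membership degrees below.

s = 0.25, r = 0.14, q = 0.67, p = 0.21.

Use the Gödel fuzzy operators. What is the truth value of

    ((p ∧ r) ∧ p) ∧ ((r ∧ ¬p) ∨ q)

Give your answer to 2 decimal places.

p ∧ r = min(a, b) on (0.21, 0.14) = 0.14
(p ∧ r) ∧ p = min(a, b) on (0.14, 0.21) = 0.14
¬p = 1 − 0.21 = 0.79
r ∧ ¬p = min(a, b) on (0.14, 0.79) = 0.14
(r ∧ ¬p) ∨ q = max(a, b) on (0.14, 0.67) = 0.67
((p ∧ r) ∧ p) ∧ ((r ∧ ¬p) ∨ q) = min(a, b) on (0.14, 0.67) = 0.14

0.14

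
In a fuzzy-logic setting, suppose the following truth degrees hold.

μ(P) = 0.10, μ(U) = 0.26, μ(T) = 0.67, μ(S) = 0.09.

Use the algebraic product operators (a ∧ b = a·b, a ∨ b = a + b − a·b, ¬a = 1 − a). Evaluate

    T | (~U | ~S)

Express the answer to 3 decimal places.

~U = 1 − 0.2600 = 0.7400
~S = 1 − 0.0900 = 0.9100
~U | ~S = a + b − a·b on (0.7400, 0.9100) = 0.9766
T | (~U | ~S) = a + b − a·b on (0.6700, 0.9766) = 0.9923

0.992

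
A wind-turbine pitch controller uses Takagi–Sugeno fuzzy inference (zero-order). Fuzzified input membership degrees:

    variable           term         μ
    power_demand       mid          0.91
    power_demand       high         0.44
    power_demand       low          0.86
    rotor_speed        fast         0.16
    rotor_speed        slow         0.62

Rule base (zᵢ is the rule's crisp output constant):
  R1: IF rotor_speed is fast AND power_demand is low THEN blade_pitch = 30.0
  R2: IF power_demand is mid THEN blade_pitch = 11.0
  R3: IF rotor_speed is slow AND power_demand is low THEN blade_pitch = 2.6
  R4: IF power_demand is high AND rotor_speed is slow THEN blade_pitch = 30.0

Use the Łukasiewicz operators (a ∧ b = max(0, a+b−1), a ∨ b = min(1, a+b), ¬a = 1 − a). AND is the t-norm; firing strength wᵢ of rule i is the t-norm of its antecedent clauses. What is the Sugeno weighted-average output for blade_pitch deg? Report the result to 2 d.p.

9.29

R1 (z=30.0): fast=0.16, low=0.86; AND[max(0, a+b−1)] → w = 0.02
R2 (z=11.0): mid=0.91 → w = 0.91
R3 (z=2.6): slow=0.62, low=0.86; AND[max(0, a+b−1)] → w = 0.48
R4 (z=30.0): high=0.44, slow=0.62; AND[max(0, a+b−1)] → w = 0.06
Weighted average = (0.02·30.0 + 0.91·11.0 + 0.48·2.6 + 0.06·30.0) / (0.02 + 0.91 + 0.48 + 0.06)
  = 13.6580 / 1.4700 = 9.29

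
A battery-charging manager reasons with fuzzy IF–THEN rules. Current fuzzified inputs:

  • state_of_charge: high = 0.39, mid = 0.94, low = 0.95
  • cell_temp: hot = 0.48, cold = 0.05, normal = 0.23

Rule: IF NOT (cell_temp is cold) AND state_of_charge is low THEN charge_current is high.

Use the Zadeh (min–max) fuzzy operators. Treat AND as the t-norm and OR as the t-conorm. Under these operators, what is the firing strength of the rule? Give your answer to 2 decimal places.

0.95

firing strength: ¬cold=1−0.05=0.95, low=0.95; AND[min(a, b)] → w = 0.95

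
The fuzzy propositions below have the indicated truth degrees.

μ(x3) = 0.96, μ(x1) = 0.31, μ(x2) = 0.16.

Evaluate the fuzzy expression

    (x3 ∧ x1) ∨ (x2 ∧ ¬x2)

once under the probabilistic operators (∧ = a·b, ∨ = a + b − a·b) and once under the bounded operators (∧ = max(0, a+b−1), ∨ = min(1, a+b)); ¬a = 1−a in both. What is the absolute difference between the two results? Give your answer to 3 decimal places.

0.122

Under probabilistic:
  x3 ∧ x1 = a·b on (0.9600, 0.3100) = 0.2976
  ¬x2 = 1 − 0.1600 = 0.8400
  x2 ∧ ¬x2 = a·b on (0.1600, 0.8400) = 0.1344
  (x3 ∧ x1) ∨ (x2 ∧ ¬x2) = a + b − a·b on (0.2976, 0.1344) = 0.3920
  → value = 0.3920
Under bounded:
  x3 ∧ x1 = max(0, a+b−1) on (0.96, 0.31) = 0.27
  ¬x2 = 1 − 0.16 = 0.84
  x2 ∧ ¬x2 = max(0, a+b−1) on (0.16, 0.84) = 0.00
  (x3 ∧ x1) ∨ (x2 ∧ ¬x2) = min(1, a+b) on (0.27, 0.00) = 0.27
  → value = 0.2700
|0.3920 − 0.2700| = 0.122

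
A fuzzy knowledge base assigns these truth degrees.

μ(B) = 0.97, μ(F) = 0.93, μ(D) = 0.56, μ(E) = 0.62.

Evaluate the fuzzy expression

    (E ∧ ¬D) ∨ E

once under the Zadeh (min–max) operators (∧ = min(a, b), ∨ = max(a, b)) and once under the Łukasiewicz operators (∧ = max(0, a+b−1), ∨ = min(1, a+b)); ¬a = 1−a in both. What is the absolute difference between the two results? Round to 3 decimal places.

0.060

Under Zadeh (min–max):
  ¬D = 1 − 0.56 = 0.44
  E ∧ ¬D = min(a, b) on (0.62, 0.44) = 0.44
  (E ∧ ¬D) ∨ E = max(a, b) on (0.44, 0.62) = 0.62
  → value = 0.6200
Under Łukasiewicz:
  ¬D = 1 − 0.56 = 0.44
  E ∧ ¬D = max(0, a+b−1) on (0.62, 0.44) = 0.06
  (E ∧ ¬D) ∨ E = min(1, a+b) on (0.06, 0.62) = 0.68
  → value = 0.6800
|0.6200 − 0.6800| = 0.060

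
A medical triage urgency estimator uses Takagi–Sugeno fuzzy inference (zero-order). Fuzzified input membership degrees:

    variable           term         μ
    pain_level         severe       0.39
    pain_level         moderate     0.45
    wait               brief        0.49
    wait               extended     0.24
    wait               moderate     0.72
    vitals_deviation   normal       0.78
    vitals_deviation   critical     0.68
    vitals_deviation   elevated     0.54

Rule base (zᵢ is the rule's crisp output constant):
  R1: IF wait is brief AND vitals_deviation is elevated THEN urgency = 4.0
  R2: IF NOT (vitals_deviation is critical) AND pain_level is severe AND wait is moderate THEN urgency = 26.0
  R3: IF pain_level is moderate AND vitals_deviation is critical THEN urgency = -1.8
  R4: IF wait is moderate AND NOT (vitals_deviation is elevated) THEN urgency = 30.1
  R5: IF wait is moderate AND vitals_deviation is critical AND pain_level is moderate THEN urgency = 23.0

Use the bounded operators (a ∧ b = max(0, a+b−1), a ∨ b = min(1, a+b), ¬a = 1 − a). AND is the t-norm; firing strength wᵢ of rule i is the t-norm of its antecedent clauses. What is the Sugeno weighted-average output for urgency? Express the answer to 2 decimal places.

R1 (z=4.0): brief=0.49, elevated=0.54; AND[max(0, a+b−1)] → w = 0.03
R2 (z=26.0): ¬critical=1−0.68=0.32, severe=0.39, moderate=0.72; AND[max(0, a+b−1)] → w = 0.00
R3 (z=-1.8): moderate=0.45, critical=0.68; AND[max(0, a+b−1)] → w = 0.13
R4 (z=30.1): moderate=0.72, ¬elevated=1−0.54=0.46; AND[max(0, a+b−1)] → w = 0.18
R5 (z=23.0): moderate=0.72, critical=0.68, moderate=0.45; AND[max(0, a+b−1)] → w = 0.00
Weighted average = (0.03·4.0 + 0.00·26.0 + 0.13·-1.8 + 0.18·30.1 + 0.00·23.0) / (0.03 + 0.00 + 0.13 + 0.18 + 0.00)
  = 5.3040 / 0.3400 = 15.60

15.60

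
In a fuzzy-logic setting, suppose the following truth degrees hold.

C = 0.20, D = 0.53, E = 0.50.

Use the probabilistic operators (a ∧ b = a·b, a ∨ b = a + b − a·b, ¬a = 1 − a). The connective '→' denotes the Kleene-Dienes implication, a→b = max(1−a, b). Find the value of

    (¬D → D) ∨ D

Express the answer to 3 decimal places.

¬D = 1 − 0.5300 = 0.4700
¬D → D  [Kleene-Dienes: max(1−a, b)] with a=0.4700, b=0.5300 → 0.5300
(¬D → D) ∨ D = a + b − a·b on (0.5300, 0.5300) = 0.7791

0.779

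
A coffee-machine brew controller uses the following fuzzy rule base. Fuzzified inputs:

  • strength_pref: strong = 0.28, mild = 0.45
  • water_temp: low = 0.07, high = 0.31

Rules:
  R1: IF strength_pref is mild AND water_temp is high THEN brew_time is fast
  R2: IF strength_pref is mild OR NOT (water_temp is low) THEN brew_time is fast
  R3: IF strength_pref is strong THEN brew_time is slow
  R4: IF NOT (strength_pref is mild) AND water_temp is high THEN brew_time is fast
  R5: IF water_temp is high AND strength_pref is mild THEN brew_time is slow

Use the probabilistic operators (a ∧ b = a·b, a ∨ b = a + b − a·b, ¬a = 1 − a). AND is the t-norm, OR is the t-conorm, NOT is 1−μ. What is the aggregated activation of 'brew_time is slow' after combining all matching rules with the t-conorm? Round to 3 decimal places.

0.380

R1: mild=0.45, high=0.31; AND[a·b] → w = 0.1395
R2: mild=0.45, ¬low=1−0.07=0.93; OR[a + b − a·b] → w = 0.9615
R3: strong=0.28 → w = 0.2800
R4: ¬mild=1−0.45=0.55, high=0.31; AND[a·b] → w = 0.1705
R5: high=0.31, mild=0.45; AND[a·b] → w = 0.1395
Rules with consequent 'slow': {R3, R5} → strengths 0.2800, 0.1395
Aggregate via t-conorm [a + b − a·b]: 0.3804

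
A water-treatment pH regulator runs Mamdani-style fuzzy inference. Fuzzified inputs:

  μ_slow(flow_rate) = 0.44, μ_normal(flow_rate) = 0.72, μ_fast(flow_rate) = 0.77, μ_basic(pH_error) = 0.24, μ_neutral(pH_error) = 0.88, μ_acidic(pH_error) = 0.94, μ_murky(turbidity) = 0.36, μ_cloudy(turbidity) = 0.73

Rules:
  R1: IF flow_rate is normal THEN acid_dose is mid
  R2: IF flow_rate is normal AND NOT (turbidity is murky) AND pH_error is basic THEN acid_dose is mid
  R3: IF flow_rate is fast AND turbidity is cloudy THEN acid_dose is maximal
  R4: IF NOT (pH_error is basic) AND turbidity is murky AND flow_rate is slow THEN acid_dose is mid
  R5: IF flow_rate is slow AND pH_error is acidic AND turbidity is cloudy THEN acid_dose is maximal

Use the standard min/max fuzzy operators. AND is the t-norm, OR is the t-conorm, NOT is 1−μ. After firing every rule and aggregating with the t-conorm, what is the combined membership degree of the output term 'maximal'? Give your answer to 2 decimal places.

0.73

R1: normal=0.72 → w = 0.72
R2: normal=0.72, ¬murky=1−0.36=0.64, basic=0.24; AND[min(a, b)] → w = 0.24
R3: fast=0.77, cloudy=0.73; AND[min(a, b)] → w = 0.73
R4: ¬basic=1−0.24=0.76, murky=0.36, slow=0.44; AND[min(a, b)] → w = 0.36
R5: slow=0.44, acidic=0.94, cloudy=0.73; AND[min(a, b)] → w = 0.44
Rules with consequent 'maximal': {R3, R5} → strengths 0.73, 0.44
Aggregate via t-conorm [max(a, b)]: 0.73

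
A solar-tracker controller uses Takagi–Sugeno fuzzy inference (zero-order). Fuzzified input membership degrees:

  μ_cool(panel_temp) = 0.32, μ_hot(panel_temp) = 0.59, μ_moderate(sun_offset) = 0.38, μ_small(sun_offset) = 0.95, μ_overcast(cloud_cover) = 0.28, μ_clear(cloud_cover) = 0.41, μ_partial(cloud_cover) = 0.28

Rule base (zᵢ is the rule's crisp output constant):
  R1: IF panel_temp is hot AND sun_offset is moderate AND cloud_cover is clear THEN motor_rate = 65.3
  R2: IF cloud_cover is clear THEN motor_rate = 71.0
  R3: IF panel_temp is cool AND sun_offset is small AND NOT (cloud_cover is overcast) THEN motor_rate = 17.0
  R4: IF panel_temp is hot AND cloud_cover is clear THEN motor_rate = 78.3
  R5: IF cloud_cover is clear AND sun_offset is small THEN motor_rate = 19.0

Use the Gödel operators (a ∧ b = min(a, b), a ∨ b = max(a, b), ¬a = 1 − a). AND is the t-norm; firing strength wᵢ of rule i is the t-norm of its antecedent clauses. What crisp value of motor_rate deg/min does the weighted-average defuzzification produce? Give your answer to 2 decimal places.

51.43

R1 (z=65.3): hot=0.59, moderate=0.38, clear=0.41; AND[min(a, b)] → w = 0.38
R2 (z=71.0): clear=0.41 → w = 0.41
R3 (z=17.0): cool=0.32, small=0.95, ¬overcast=1−0.28=0.72; AND[min(a, b)] → w = 0.32
R4 (z=78.3): hot=0.59, clear=0.41; AND[min(a, b)] → w = 0.41
R5 (z=19.0): clear=0.41, small=0.95; AND[min(a, b)] → w = 0.41
Weighted average = (0.38·65.3 + 0.41·71.0 + 0.32·17.0 + 0.41·78.3 + 0.41·19.0) / (0.38 + 0.41 + 0.32 + 0.41 + 0.41)
  = 99.2570 / 1.9300 = 51.43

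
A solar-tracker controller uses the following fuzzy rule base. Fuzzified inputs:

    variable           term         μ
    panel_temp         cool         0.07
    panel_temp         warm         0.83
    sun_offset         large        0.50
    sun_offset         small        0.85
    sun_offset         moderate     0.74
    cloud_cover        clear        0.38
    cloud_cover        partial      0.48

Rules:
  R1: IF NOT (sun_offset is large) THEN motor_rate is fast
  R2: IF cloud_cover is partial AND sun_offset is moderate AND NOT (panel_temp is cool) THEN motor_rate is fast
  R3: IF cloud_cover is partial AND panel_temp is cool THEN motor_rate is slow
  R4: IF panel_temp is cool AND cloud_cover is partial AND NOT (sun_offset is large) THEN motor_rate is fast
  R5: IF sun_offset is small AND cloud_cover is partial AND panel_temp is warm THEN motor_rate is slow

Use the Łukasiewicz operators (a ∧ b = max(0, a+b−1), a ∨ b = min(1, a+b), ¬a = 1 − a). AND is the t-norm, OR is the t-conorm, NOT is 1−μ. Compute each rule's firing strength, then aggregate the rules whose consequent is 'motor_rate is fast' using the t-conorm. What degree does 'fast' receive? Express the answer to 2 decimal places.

0.65

R1: ¬large=1−0.50=0.50 → w = 0.50
R2: partial=0.48, moderate=0.74, ¬cool=1−0.07=0.93; AND[max(0, a+b−1)] → w = 0.15
R3: partial=0.48, cool=0.07; AND[max(0, a+b−1)] → w = 0.00
R4: cool=0.07, partial=0.48, ¬large=1−0.50=0.50; AND[max(0, a+b−1)] → w = 0.00
R5: small=0.85, partial=0.48, warm=0.83; AND[max(0, a+b−1)] → w = 0.16
Rules with consequent 'fast': {R1, R2, R4} → strengths 0.50, 0.15, 0.00
Aggregate via t-conorm [min(1, a+b)]: 0.65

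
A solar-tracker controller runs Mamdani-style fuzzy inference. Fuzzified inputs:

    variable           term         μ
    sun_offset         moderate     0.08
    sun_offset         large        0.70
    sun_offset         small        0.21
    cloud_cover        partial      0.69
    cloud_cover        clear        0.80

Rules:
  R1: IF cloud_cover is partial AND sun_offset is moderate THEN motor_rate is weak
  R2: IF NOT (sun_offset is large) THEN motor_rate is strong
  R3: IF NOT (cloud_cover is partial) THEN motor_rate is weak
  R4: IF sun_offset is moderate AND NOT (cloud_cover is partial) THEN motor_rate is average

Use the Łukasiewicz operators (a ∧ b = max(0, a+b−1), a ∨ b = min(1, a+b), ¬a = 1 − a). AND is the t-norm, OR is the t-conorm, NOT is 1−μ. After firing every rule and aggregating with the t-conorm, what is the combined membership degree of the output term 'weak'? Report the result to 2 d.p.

R1: partial=0.69, moderate=0.08; AND[max(0, a+b−1)] → w = 0.00
R2: ¬large=1−0.70=0.30 → w = 0.30
R3: ¬partial=1−0.69=0.31 → w = 0.31
R4: moderate=0.08, ¬partial=1−0.69=0.31; AND[max(0, a+b−1)] → w = 0.00
Rules with consequent 'weak': {R1, R3} → strengths 0.00, 0.31
Aggregate via t-conorm [min(1, a+b)]: 0.31

0.31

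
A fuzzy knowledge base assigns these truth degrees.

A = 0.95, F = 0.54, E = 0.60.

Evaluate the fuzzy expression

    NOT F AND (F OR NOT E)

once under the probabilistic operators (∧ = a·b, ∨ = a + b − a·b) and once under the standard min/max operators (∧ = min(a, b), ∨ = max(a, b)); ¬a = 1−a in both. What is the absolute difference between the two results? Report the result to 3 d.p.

0.127

Under probabilistic:
  NOT F = 1 − 0.5400 = 0.4600
  NOT E = 1 − 0.6000 = 0.4000
  F OR NOT E = a + b − a·b on (0.5400, 0.4000) = 0.7240
  NOT F AND (F OR NOT E) = a·b on (0.4600, 0.7240) = 0.3330
  → value = 0.3330
Under standard min/max:
  NOT F = 1 − 0.54 = 0.46
  NOT E = 1 − 0.60 = 0.40
  F OR NOT E = max(a, b) on (0.54, 0.40) = 0.54
  NOT F AND (F OR NOT E) = min(a, b) on (0.46, 0.54) = 0.46
  → value = 0.4600
|0.3330 − 0.4600| = 0.127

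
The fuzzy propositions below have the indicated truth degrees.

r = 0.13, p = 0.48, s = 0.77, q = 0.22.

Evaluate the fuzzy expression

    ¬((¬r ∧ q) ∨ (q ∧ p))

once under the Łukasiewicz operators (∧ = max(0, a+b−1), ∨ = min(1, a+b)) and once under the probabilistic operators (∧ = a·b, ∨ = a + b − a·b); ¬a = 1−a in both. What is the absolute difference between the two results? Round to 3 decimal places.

0.187

Under Łukasiewicz:
  ¬r = 1 − 0.13 = 0.87
  ¬r ∧ q = max(0, a+b−1) on (0.87, 0.22) = 0.09
  q ∧ p = max(0, a+b−1) on (0.22, 0.48) = 0.00
  (¬r ∧ q) ∨ (q ∧ p) = min(1, a+b) on (0.09, 0.00) = 0.09
  ¬((¬r ∧ q) ∨ (q ∧ p)) = 1 − 0.09 = 0.91
  → value = 0.9100
Under probabilistic:
  ¬r = 1 − 0.1300 = 0.8700
  ¬r ∧ q = a·b on (0.8700, 0.2200) = 0.1914
  q ∧ p = a·b on (0.2200, 0.4800) = 0.1056
  (¬r ∧ q) ∨ (q ∧ p) = a + b − a·b on (0.1914, 0.1056) = 0.2768
  ¬((¬r ∧ q) ∨ (q ∧ p)) = 1 − 0.2768 = 0.7232
  → value = 0.7232
|0.9100 − 0.7232| = 0.187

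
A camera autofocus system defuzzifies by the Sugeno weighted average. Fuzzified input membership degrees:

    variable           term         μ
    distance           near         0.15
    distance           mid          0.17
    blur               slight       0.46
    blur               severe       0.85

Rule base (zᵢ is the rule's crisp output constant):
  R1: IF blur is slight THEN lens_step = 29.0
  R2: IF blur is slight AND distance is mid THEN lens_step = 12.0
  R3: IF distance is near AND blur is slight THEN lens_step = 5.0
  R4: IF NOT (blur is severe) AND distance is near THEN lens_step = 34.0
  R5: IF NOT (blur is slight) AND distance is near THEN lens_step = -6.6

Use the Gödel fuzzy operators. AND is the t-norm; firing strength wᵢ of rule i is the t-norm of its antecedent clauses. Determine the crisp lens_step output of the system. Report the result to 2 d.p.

R1 (z=29.0): slight=0.46 → w = 0.46
R2 (z=12.0): slight=0.46, mid=0.17; AND[min(a, b)] → w = 0.17
R3 (z=5.0): near=0.15, slight=0.46; AND[min(a, b)] → w = 0.15
R4 (z=34.0): ¬severe=1−0.85=0.15, near=0.15; AND[min(a, b)] → w = 0.15
R5 (z=-6.6): ¬slight=1−0.46=0.54, near=0.15; AND[min(a, b)] → w = 0.15
Weighted average = (0.46·29.0 + 0.17·12.0 + 0.15·5.0 + 0.15·34.0 + 0.15·-6.6) / (0.46 + 0.17 + 0.15 + 0.15 + 0.15)
  = 20.2400 / 1.0800 = 18.74

18.74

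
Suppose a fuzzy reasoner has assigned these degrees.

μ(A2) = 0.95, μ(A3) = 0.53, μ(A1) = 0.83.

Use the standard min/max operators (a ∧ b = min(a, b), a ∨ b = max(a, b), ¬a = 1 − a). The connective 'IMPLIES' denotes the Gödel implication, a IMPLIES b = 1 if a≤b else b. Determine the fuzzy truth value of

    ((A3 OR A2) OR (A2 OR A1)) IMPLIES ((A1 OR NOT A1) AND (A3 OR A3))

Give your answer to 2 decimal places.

0.53

A3 OR A2 = max(a, b) on (0.53, 0.95) = 0.95
A2 OR A1 = max(a, b) on (0.95, 0.83) = 0.95
(A3 OR A2) OR (A2 OR A1) = max(a, b) on (0.95, 0.95) = 0.95
NOT A1 = 1 − 0.83 = 0.17
A1 OR NOT A1 = max(a, b) on (0.83, 0.17) = 0.83
A3 OR A3 = max(a, b) on (0.53, 0.53) = 0.53
(A1 OR NOT A1) AND (A3 OR A3) = min(a, b) on (0.83, 0.53) = 0.53
((A3 OR A2) OR (A2 OR A1)) IMPLIES ((A1 OR NOT A1) AND (A3 OR A3))  [Gödel: 1 if a≤b else b] with a=0.95, b=0.53 → 0.53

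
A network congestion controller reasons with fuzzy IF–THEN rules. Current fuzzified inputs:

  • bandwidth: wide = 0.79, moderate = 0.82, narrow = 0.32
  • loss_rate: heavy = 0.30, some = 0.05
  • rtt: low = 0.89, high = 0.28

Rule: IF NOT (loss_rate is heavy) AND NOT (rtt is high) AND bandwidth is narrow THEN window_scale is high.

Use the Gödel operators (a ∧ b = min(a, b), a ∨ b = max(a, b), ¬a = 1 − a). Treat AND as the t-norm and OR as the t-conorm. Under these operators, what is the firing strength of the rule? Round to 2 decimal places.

0.32

firing strength: ¬heavy=1−0.30=0.70, ¬high=1−0.28=0.72, narrow=0.32; AND[min(a, b)] → w = 0.32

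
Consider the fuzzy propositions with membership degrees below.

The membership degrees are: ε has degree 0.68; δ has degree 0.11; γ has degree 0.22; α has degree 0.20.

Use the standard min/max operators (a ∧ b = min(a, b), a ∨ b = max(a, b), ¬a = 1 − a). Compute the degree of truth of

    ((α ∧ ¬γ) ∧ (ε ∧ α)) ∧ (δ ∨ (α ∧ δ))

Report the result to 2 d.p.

0.11

¬γ = 1 − 0.22 = 0.78
α ∧ ¬γ = min(a, b) on (0.20, 0.78) = 0.20
ε ∧ α = min(a, b) on (0.68, 0.20) = 0.20
(α ∧ ¬γ) ∧ (ε ∧ α) = min(a, b) on (0.20, 0.20) = 0.20
α ∧ δ = min(a, b) on (0.20, 0.11) = 0.11
δ ∨ (α ∧ δ) = max(a, b) on (0.11, 0.11) = 0.11
((α ∧ ¬γ) ∧ (ε ∧ α)) ∧ (δ ∨ (α ∧ δ)) = min(a, b) on (0.20, 0.11) = 0.11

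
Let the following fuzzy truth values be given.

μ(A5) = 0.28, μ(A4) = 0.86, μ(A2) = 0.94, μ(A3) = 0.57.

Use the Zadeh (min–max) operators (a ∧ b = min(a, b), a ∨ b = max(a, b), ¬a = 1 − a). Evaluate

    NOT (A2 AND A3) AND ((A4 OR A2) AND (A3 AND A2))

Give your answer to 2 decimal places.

A2 AND A3 = min(a, b) on (0.94, 0.57) = 0.57
NOT (A2 AND A3) = 1 − 0.57 = 0.43
A4 OR A2 = max(a, b) on (0.86, 0.94) = 0.94
A3 AND A2 = min(a, b) on (0.57, 0.94) = 0.57
(A4 OR A2) AND (A3 AND A2) = min(a, b) on (0.94, 0.57) = 0.57
NOT (A2 AND A3) AND ((A4 OR A2) AND (A3 AND A2)) = min(a, b) on (0.43, 0.57) = 0.43

0.43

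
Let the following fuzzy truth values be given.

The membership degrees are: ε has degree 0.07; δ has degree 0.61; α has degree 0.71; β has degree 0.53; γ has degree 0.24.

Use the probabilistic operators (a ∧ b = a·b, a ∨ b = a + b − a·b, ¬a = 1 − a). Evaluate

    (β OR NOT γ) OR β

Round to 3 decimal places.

NOT γ = 1 − 0.2400 = 0.7600
β OR NOT γ = a + b − a·b on (0.5300, 0.7600) = 0.8872
(β OR NOT γ) OR β = a + b − a·b on (0.8872, 0.5300) = 0.9470

0.947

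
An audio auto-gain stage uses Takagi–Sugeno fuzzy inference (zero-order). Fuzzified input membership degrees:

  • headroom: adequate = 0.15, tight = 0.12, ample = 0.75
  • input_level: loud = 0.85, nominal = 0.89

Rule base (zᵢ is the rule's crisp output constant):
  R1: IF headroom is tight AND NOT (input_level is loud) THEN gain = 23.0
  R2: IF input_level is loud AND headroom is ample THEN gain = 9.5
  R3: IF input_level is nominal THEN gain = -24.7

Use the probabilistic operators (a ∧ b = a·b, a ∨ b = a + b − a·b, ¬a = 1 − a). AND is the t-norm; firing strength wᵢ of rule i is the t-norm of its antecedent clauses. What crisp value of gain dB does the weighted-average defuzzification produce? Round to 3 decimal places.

-10.037

R1 (z=23.0): tight=0.12, ¬loud=1−0.85=0.15; AND[a·b] → w = 0.0180
R2 (z=9.5): loud=0.85, ample=0.75; AND[a·b] → w = 0.6375
R3 (z=-24.7): nominal=0.89 → w = 0.8900
Weighted average = (0.0180·23.0 + 0.6375·9.5 + 0.8900·-24.7) / (0.0180 + 0.6375 + 0.8900)
  = -15.5128 / 1.5455 = -10.037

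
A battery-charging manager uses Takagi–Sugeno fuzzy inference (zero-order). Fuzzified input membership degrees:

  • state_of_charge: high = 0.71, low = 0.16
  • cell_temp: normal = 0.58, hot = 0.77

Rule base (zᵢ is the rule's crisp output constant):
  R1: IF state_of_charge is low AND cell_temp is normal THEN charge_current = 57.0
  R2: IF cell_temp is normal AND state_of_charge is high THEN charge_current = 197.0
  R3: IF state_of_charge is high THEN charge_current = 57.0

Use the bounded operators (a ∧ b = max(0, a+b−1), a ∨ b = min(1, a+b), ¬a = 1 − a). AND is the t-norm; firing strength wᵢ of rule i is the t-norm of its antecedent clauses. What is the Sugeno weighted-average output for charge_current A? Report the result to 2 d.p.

R1 (z=57.0): low=0.16, normal=0.58; AND[max(0, a+b−1)] → w = 0.00
R2 (z=197.0): normal=0.58, high=0.71; AND[max(0, a+b−1)] → w = 0.29
R3 (z=57.0): high=0.71 → w = 0.71
Weighted average = (0.00·57.0 + 0.29·197.0 + 0.71·57.0) / (0.00 + 0.29 + 0.71)
  = 97.6000 / 1.0000 = 97.60

97.60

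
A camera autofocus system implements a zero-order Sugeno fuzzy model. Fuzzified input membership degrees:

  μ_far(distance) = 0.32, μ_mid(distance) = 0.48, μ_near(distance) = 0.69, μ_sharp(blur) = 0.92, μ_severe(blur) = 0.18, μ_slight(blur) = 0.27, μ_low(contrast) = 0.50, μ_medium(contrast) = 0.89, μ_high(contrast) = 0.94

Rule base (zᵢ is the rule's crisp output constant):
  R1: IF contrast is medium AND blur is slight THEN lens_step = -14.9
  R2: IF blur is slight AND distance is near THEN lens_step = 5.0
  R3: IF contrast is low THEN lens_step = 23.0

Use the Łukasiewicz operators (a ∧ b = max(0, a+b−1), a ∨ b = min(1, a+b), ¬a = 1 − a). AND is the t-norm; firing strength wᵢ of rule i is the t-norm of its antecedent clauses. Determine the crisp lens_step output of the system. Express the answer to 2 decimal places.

13.81

R1 (z=-14.9): medium=0.89, slight=0.27; AND[max(0, a+b−1)] → w = 0.16
R2 (z=5.0): slight=0.27, near=0.69; AND[max(0, a+b−1)] → w = 0.00
R3 (z=23.0): low=0.50 → w = 0.50
Weighted average = (0.16·-14.9 + 0.00·5.0 + 0.50·23.0) / (0.16 + 0.00 + 0.50)
  = 9.1160 / 0.6600 = 13.81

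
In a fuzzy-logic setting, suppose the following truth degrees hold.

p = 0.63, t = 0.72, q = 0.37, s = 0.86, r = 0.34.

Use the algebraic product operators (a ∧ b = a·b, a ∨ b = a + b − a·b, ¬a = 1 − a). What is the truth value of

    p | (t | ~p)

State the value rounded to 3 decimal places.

~p = 1 − 0.6300 = 0.3700
t | ~p = a + b − a·b on (0.7200, 0.3700) = 0.8236
p | (t | ~p) = a + b − a·b on (0.6300, 0.8236) = 0.9347

0.935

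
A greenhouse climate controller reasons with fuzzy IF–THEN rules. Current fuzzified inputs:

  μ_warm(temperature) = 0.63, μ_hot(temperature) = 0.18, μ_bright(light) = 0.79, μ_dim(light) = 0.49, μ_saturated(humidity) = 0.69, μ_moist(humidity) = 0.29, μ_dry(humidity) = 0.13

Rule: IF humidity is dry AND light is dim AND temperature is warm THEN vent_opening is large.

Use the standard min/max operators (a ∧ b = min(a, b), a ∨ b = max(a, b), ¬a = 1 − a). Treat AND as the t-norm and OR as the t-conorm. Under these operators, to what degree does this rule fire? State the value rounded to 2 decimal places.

0.13

firing strength: dry=0.13, dim=0.49, warm=0.63; AND[min(a, b)] → w = 0.13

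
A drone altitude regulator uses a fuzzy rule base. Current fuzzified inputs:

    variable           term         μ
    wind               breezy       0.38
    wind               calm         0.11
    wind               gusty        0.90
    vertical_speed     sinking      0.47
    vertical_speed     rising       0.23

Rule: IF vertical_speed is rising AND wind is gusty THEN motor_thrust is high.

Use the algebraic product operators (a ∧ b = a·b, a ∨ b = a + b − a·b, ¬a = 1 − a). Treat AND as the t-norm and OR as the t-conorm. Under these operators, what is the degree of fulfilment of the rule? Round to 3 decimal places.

0.207

firing strength: rising=0.23, gusty=0.90; AND[a·b] → w = 0.2070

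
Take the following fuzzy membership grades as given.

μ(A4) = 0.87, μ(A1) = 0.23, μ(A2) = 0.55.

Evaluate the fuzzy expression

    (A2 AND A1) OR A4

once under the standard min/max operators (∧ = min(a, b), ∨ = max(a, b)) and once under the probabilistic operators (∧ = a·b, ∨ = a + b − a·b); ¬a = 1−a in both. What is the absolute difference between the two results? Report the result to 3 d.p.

0.016

Under standard min/max:
  A2 AND A1 = min(a, b) on (0.55, 0.23) = 0.23
  (A2 AND A1) OR A4 = max(a, b) on (0.23, 0.87) = 0.87
  → value = 0.8700
Under probabilistic:
  A2 AND A1 = a·b on (0.5500, 0.2300) = 0.1265
  (A2 AND A1) OR A4 = a + b − a·b on (0.1265, 0.8700) = 0.8864
  → value = 0.8864
|0.8700 − 0.8864| = 0.016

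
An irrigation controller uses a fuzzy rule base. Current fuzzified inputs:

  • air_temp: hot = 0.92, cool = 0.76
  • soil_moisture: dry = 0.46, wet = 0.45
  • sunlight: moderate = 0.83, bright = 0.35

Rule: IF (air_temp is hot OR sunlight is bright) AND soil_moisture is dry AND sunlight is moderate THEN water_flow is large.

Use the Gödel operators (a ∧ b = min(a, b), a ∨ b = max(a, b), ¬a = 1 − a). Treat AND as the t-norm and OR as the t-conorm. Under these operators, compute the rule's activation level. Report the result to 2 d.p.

0.46

firing strength: (hot=0.92 OR bright=0.35) = 0.92; AND[min(a, b)] with dry=0.46, moderate=0.83 → w = 0.46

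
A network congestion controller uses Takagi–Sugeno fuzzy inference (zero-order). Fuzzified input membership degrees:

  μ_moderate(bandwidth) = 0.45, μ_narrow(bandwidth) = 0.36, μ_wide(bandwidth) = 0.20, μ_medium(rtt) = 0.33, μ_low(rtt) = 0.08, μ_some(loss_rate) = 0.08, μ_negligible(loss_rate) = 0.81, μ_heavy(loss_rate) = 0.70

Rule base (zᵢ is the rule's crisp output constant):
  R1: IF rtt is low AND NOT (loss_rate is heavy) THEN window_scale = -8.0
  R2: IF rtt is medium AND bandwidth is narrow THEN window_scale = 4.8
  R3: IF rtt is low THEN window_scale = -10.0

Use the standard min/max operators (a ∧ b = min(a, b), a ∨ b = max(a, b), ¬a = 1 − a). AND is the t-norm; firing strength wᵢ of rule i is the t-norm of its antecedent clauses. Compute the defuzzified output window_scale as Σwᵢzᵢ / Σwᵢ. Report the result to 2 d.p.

R1 (z=-8.0): low=0.08, ¬heavy=1−0.70=0.30; AND[min(a, b)] → w = 0.08
R2 (z=4.8): medium=0.33, narrow=0.36; AND[min(a, b)] → w = 0.33
R3 (z=-10.0): low=0.08 → w = 0.08
Weighted average = (0.08·-8.0 + 0.33·4.8 + 0.08·-10.0) / (0.08 + 0.33 + 0.08)
  = 0.1440 / 0.4900 = 0.29

0.29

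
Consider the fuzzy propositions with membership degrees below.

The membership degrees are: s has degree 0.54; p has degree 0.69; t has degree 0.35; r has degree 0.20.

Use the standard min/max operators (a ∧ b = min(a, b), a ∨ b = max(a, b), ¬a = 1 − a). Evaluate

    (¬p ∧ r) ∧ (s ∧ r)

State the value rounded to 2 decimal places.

¬p = 1 − 0.69 = 0.31
¬p ∧ r = min(a, b) on (0.31, 0.20) = 0.20
s ∧ r = min(a, b) on (0.54, 0.20) = 0.20
(¬p ∧ r) ∧ (s ∧ r) = min(a, b) on (0.20, 0.20) = 0.20

0.20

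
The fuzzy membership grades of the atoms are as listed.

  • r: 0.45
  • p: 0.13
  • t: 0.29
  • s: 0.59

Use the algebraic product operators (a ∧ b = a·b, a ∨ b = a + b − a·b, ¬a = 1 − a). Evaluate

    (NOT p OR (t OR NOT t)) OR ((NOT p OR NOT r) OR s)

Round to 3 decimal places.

0.999

NOT p = 1 − 0.1300 = 0.8700
NOT t = 1 − 0.2900 = 0.7100
t OR NOT t = a + b − a·b on (0.2900, 0.7100) = 0.7941
NOT p OR (t OR NOT t) = a + b − a·b on (0.8700, 0.7941) = 0.9732
NOT p = 1 − 0.1300 = 0.8700
NOT r = 1 − 0.4500 = 0.5500
NOT p OR NOT r = a + b − a·b on (0.8700, 0.5500) = 0.9415
(NOT p OR NOT r) OR s = a + b − a·b on (0.9415, 0.5900) = 0.9760
(NOT p OR (t OR NOT t)) OR ((NOT p OR NOT r) OR s) = a + b − a·b on (0.9732, 0.9760) = 0.9994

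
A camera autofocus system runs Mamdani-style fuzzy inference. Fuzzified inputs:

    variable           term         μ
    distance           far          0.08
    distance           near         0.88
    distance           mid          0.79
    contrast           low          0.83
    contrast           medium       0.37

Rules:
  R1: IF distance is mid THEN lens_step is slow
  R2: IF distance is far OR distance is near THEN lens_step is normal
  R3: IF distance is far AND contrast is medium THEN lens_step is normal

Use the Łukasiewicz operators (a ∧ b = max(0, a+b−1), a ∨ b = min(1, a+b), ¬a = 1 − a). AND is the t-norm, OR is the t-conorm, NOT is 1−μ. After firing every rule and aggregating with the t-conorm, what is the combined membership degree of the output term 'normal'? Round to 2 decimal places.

R1: mid=0.79 → w = 0.79
R2: far=0.08, near=0.88; OR[min(1, a+b)] → w = 0.96
R3: far=0.08, medium=0.37; AND[max(0, a+b−1)] → w = 0.00
Rules with consequent 'normal': {R2, R3} → strengths 0.96, 0.00
Aggregate via t-conorm [min(1, a+b)]: 0.96

0.96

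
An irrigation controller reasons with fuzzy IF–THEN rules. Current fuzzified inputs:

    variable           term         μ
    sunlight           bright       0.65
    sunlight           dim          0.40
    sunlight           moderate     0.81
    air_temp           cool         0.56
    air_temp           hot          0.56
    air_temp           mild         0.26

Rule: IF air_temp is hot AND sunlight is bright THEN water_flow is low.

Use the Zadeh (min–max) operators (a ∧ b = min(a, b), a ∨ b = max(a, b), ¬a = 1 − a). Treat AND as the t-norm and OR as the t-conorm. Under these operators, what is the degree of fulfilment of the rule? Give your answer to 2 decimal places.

0.56

firing strength: hot=0.56, bright=0.65; AND[min(a, b)] → w = 0.56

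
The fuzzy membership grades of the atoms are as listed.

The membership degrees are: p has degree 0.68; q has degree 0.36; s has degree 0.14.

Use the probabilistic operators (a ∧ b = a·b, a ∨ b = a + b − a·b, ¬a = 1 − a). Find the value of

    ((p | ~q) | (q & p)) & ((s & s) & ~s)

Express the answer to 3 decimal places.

~q = 1 − 0.3600 = 0.6400
p | ~q = a + b − a·b on (0.6800, 0.6400) = 0.8848
q & p = a·b on (0.3600, 0.6800) = 0.2448
(p | ~q) | (q & p) = a + b − a·b on (0.8848, 0.2448) = 0.9130
s & s = a·b on (0.1400, 0.1400) = 0.0196
~s = 1 − 0.1400 = 0.8600
(s & s) & ~s = a·b on (0.0196, 0.8600) = 0.0169
((p | ~q) | (q & p)) & ((s & s) & ~s) = a·b on (0.9130, 0.0169) = 0.0154

0.015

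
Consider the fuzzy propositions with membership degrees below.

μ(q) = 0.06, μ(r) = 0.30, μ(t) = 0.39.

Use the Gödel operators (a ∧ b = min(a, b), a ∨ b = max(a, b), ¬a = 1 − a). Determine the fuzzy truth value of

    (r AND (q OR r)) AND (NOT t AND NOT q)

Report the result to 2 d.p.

0.30

q OR r = max(a, b) on (0.06, 0.30) = 0.30
r AND (q OR r) = min(a, b) on (0.30, 0.30) = 0.30
NOT t = 1 − 0.39 = 0.61
NOT q = 1 − 0.06 = 0.94
NOT t AND NOT q = min(a, b) on (0.61, 0.94) = 0.61
(r AND (q OR r)) AND (NOT t AND NOT q) = min(a, b) on (0.30, 0.61) = 0.30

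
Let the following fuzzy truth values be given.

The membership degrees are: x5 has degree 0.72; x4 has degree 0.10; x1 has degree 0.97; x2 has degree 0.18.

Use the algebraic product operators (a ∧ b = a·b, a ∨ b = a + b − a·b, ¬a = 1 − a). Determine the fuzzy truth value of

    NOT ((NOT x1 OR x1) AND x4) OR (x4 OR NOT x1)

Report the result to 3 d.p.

0.915

NOT x1 = 1 − 0.9700 = 0.0300
NOT x1 OR x1 = a + b − a·b on (0.0300, 0.9700) = 0.9709
(NOT x1 OR x1) AND x4 = a·b on (0.9709, 0.1000) = 0.0971
NOT ((NOT x1 OR x1) AND x4) = 1 − 0.0971 = 0.9029
NOT x1 = 1 − 0.9700 = 0.0300
x4 OR NOT x1 = a + b − a·b on (0.1000, 0.0300) = 0.1270
NOT ((NOT x1 OR x1) AND x4) OR (x4 OR NOT x1) = a + b − a·b on (0.9029, 0.1270) = 0.9152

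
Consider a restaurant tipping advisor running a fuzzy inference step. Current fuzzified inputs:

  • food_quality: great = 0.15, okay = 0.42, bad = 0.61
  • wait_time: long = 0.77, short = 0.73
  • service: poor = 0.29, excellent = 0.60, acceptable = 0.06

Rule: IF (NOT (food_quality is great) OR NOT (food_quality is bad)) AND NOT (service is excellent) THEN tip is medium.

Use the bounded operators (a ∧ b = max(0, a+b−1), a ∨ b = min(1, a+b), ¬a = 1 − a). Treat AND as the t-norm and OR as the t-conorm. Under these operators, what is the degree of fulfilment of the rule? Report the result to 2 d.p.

0.40

firing strength: (¬great=1−0.15=0.85 OR ¬bad=1−0.61=0.39) = 1.00; AND[max(0, a+b−1)] with ¬excellent=1−0.60=0.40 → w = 0.40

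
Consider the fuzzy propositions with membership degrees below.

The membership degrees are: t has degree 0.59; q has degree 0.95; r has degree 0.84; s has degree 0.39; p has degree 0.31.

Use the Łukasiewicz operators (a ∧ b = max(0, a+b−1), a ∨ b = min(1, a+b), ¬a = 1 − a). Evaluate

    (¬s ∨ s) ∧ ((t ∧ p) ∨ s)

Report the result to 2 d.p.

¬s = 1 − 0.39 = 0.61
¬s ∨ s = min(1, a+b) on (0.61, 0.39) = 1.00
t ∧ p = max(0, a+b−1) on (0.59, 0.31) = 0.00
(t ∧ p) ∨ s = min(1, a+b) on (0.00, 0.39) = 0.39
(¬s ∨ s) ∧ ((t ∧ p) ∨ s) = max(0, a+b−1) on (1.00, 0.39) = 0.39

0.39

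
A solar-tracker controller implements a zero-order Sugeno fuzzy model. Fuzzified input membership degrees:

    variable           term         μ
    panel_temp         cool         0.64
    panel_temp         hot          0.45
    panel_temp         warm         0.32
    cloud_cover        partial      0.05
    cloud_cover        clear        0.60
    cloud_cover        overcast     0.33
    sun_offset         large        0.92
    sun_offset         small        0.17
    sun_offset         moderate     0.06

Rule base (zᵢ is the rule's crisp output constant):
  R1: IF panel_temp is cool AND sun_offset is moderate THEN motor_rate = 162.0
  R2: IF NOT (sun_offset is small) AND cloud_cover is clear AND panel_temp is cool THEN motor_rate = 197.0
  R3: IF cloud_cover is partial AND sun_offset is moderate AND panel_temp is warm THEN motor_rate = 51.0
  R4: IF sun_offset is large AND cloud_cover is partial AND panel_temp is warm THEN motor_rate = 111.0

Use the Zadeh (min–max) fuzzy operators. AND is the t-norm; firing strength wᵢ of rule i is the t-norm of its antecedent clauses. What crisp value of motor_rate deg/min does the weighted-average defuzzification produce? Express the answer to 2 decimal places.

178.97

R1 (z=162.0): cool=0.64, moderate=0.06; AND[min(a, b)] → w = 0.06
R2 (z=197.0): ¬small=1−0.17=0.83, clear=0.60, cool=0.64; AND[min(a, b)] → w = 0.60
R3 (z=51.0): partial=0.05, moderate=0.06, warm=0.32; AND[min(a, b)] → w = 0.05
R4 (z=111.0): large=0.92, partial=0.05, warm=0.32; AND[min(a, b)] → w = 0.05
Weighted average = (0.06·162.0 + 0.60·197.0 + 0.05·51.0 + 0.05·111.0) / (0.06 + 0.60 + 0.05 + 0.05)
  = 136.0200 / 0.7600 = 178.97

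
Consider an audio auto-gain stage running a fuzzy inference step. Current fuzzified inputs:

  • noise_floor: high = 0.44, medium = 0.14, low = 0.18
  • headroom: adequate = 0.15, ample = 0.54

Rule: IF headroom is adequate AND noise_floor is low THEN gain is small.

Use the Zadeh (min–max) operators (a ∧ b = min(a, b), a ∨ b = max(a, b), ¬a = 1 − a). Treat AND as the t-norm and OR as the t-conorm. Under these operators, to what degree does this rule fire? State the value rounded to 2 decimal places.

firing strength: adequate=0.15, low=0.18; AND[min(a, b)] → w = 0.15

0.15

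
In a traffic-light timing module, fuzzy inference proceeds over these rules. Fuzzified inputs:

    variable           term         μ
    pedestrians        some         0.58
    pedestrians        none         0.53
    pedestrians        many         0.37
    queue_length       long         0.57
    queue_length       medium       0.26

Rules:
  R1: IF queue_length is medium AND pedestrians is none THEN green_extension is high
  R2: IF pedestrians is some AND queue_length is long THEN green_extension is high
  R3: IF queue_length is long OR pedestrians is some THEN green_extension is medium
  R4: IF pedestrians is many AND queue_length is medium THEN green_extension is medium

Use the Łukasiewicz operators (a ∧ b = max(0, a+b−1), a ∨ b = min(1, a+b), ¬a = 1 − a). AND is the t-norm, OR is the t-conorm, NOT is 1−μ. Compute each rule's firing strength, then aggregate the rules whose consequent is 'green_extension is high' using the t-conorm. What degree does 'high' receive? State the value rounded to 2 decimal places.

0.15

R1: medium=0.26, none=0.53; AND[max(0, a+b−1)] → w = 0.00
R2: some=0.58, long=0.57; AND[max(0, a+b−1)] → w = 0.15
R3: long=0.57, some=0.58; OR[min(1, a+b)] → w = 1.00
R4: many=0.37, medium=0.26; AND[max(0, a+b−1)] → w = 0.00
Rules with consequent 'high': {R1, R2} → strengths 0.00, 0.15
Aggregate via t-conorm [min(1, a+b)]: 0.15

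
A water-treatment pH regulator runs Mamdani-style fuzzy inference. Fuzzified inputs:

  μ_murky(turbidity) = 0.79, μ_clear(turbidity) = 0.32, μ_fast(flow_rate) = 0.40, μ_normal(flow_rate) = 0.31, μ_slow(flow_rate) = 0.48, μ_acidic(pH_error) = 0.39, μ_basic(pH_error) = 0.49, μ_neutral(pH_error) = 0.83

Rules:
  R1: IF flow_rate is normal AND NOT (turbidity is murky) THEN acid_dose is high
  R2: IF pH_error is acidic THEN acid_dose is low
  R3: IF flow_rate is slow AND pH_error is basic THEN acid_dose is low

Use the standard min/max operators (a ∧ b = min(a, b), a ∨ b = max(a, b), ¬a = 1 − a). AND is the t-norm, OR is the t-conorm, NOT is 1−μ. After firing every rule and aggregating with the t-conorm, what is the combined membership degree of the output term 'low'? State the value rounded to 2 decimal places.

R1: normal=0.31, ¬murky=1−0.79=0.21; AND[min(a, b)] → w = 0.21
R2: acidic=0.39 → w = 0.39
R3: slow=0.48, basic=0.49; AND[min(a, b)] → w = 0.48
Rules with consequent 'low': {R2, R3} → strengths 0.39, 0.48
Aggregate via t-conorm [max(a, b)]: 0.48

0.48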